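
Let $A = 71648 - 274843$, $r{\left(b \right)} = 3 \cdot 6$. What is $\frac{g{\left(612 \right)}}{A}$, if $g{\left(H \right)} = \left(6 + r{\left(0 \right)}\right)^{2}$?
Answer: $- \frac{576}{203195} \approx -0.0028347$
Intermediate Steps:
$r{\left(b \right)} = 18$
$A = -203195$
$g{\left(H \right)} = 576$ ($g{\left(H \right)} = \left(6 + 18\right)^{2} = 24^{2} = 576$)
$\frac{g{\left(612 \right)}}{A} = \frac{576}{-203195} = 576 \left(- \frac{1}{203195}\right) = - \frac{576}{203195}$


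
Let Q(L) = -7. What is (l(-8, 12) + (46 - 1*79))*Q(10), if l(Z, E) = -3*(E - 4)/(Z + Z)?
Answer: 441/2 ≈ 220.50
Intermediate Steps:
l(Z, E) = -3*(-4 + E)/(2*Z)
(l(-8, 12) + (46 - 1*79))*Q(10) = ((3/2)*(4 - 1*12)/(-8) + (46 - 1*79))*(-7) = ((3/2)*(-⅛)*(4 - 12) + (46 - 79))*(-7) = ((3/2)*(-⅛)*(-8) - 33)*(-7) = (3/2 - 33)*(-7) = -63/2*(-7) = 441/2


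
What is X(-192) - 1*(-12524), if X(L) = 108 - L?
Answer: 12824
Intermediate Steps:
X(-192) - 1*(-12524) = (108 - 1*(-192)) - 1*(-12524) = (108 + 192) + 12524 = 300 + 12524 = 12824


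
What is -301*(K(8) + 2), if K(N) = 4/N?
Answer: -1505/2 ≈ -752.50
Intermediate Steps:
-301*(K(8) + 2) = -301*(4/8 + 2) = -301*(4*(⅛) + 2) = -301*(½ + 2) = -301*5/2 = -1505/2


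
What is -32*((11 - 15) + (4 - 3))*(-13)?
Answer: -1248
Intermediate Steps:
-32*((11 - 15) + (4 - 3))*(-13) = -32*(-4 + 1)*(-13) = -32*(-3)*(-13) = 96*(-13) = -1248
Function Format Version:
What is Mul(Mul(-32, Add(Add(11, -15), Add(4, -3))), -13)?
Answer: -1248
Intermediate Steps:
Mul(Mul(-32, Add(Add(11, -15), Add(4, -3))), -13) = Mul(Mul(-32, Add(-4, 1)), -13) = Mul(Mul(-32, -3), -13) = Mul(96, -13) = -1248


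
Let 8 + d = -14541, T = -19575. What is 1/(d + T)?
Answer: -1/34124 ≈ -2.9305e-5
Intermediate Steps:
d = -14549 (d = -8 - 14541 = -14549)
1/(d + T) = 1/(-14549 - 19575) = 1/(-34124) = -1/34124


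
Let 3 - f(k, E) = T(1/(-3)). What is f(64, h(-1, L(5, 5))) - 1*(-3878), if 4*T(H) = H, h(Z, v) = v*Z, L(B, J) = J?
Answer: 46573/12 ≈ 3881.1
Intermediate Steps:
h(Z, v) = Z*v
T(H) = H/4
f(k, E) = 37/12 (f(k, E) = 3 - 1/(4*(-3)) = 3 - (-1)/(4*3) = 3 - 1*(-1/12) = 3 + 1/12 = 37/12)
f(64, h(-1, L(5, 5))) - 1*(-3878) = 37/12 - 1*(-3878) = 37/12 + 3878 = 46573/12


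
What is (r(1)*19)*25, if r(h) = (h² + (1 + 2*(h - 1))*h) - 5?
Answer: -1425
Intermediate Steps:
r(h) = -5 + h² + h*(-1 + 2*h) (r(h) = (h² + (1 + 2*(-1 + h))*h) - 5 = (h² + (1 + (-2 + 2*h))*h) - 5 = (h² + (-1 + 2*h)*h) - 5 = (h² + h*(-1 + 2*h)) - 5 = -5 + h² + h*(-1 + 2*h))
(r(1)*19)*25 = ((-5 - 1*1 + 3*1²)*19)*25 = ((-5 - 1 + 3*1)*19)*25 = ((-5 - 1 + 3)*19)*25 = -3*19*25 = -57*25 = -1425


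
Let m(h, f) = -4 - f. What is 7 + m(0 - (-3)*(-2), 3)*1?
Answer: 0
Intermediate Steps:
7 + m(0 - (-3)*(-2), 3)*1 = 7 + (-4 - 1*3)*1 = 7 + (-4 - 3)*1 = 7 - 7*1 = 7 - 7 = 0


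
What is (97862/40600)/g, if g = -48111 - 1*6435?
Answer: -48931/1107283800 ≈ -4.4190e-5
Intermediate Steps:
g = -54546 (g = -48111 - 6435 = -54546)
(97862/40600)/g = (97862/40600)/(-54546) = (97862*(1/40600))*(-1/54546) = (48931/20300)*(-1/54546) = -48931/1107283800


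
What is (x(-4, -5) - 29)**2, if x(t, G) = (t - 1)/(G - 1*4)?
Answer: 65536/81 ≈ 809.09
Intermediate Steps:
x(t, G) = (-1 + t)/(-4 + G) (x(t, G) = (-1 + t)/(G - 4) = (-1 + t)/(-4 + G))
(x(-4, -5) - 29)**2 = ((-1 - 4)/(-4 - 5) - 29)**2 = (-5/(-9) - 29)**2 = (-1/9*(-5) - 29)**2 = (5/9 - 29)**2 = (-256/9)**2 = 65536/81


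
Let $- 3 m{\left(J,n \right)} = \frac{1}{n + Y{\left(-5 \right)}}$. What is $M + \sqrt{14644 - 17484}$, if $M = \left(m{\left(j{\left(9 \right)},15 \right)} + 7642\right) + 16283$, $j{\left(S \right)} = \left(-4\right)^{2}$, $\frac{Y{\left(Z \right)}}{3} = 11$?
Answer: $\frac{3445199}{144} + 2 i \sqrt{710} \approx 23925.0 + 53.292 i$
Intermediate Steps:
$Y{\left(Z \right)} = 33$ ($Y{\left(Z \right)} = 3 \cdot 11 = 33$)
$j{\left(S \right)} = 16$
$m{\left(J,n \right)} = - \frac{1}{3 \left(33 + n\right)}$ ($m{\left(J,n \right)} = - \frac{1}{3 \left(n + 33\right)} = - \frac{1}{3 \left(33 + n\right)}$)
$M = \frac{3445199}{144}$ ($M = \left(- \frac{1}{99 + 3 \cdot 15} + 7642\right) + 16283 = \left(- \frac{1}{99 + 45} + 7642\right) + 16283 = \left(- \frac{1}{144} + 7642\right) + 16283 = \frac{1100447}{144} + 16283 = \frac{3445199}{144} \approx 23925.0$)
$M + \sqrt{14644 - 17484} = \frac{3445199}{144} + \sqrt{14644 - 17484} = \frac{3445199}{144} + \sqrt{-2840} = \frac{3445199}{144} + 2 i \sqrt{710}$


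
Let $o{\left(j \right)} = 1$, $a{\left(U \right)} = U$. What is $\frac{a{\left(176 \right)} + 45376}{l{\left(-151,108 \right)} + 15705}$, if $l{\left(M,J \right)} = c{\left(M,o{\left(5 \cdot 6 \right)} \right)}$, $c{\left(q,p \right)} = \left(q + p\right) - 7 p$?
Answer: $\frac{876}{299} \approx 2.9298$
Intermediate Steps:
$c{\left(q,p \right)} = q - 6 p$ ($c{\left(q,p \right)} = \left(p + q\right) - 7 p = q - 6 p$)
$l{\left(M,J \right)} = -6 + M$ ($l{\left(M,J \right)} = M - 6 = -6 + M$)
$\frac{a{\left(176 \right)} + 45376}{l{\left(-151,108 \right)} + 15705} = \frac{176 + 45376}{\left(-6 - 151\right) + 15705} = \frac{45552}{-157 + 15705} = \frac{45552}{15548} = 45552 \cdot \frac{1}{15548} = \frac{876}{299}$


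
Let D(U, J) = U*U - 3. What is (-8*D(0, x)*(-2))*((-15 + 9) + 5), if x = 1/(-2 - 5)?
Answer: 48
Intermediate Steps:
x = -⅐ (x = 1/(-7) = -⅐ ≈ -0.14286)
D(U, J) = -3 + U² (D(U, J) = U² - 3 = -3 + U²)
(-8*D(0, x)*(-2))*((-15 + 9) + 5) = (-8*(-3 + 0²)*(-2))*((-15 + 9) + 5) = (-8*(-3 + 0)*(-2))*(-6 + 5) = -(-24)*(-2)*(-1) = -8*6*(-1) = -48*(-1) = 48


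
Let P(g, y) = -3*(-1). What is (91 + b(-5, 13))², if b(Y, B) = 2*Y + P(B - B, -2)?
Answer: 7056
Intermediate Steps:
P(g, y) = 3
b(Y, B) = 3 + 2*Y (b(Y, B) = 2*Y + 3 = 3 + 2*Y)
(91 + b(-5, 13))² = (91 + (3 + 2*(-5)))² = (91 + (3 - 10))² = (91 - 7)² = 84² = 7056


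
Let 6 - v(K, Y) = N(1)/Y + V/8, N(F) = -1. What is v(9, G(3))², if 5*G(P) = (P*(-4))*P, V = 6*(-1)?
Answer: 14161/324 ≈ 43.707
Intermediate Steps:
V = -6
G(P) = -4*P²/5 (G(P) = ((P*(-4))*P)/5 = ((-4*P)*P)/5 = (-4*P²)/5 = -4*P²/5)
v(K, Y) = 27/4 + 1/Y (v(K, Y) = 6 - (-1/Y - 6/8) = 6 - (-1/Y - 6*⅛) = 6 - (-1/Y - ¾) = 6 - (-¾ - 1/Y) = 6 + (¾ + 1/Y) = 27/4 + 1/Y)
v(9, G(3))² = (27/4 + 1/(-⅘*3²))² = (27/4 + 1/(-⅘*9))² = (27/4 + 1/(-36/5))² = (27/4 - 5/36)² = (119/18)² = 14161/324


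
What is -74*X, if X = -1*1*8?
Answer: 592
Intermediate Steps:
X = -8 (X = -1*8 = -8)
-74*X = -74*(-8) = 592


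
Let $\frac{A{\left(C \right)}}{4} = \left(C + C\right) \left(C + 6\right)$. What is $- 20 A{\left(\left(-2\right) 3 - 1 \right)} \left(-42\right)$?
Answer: $47040$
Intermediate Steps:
$A{\left(C \right)} = 8 C \left(6 + C\right)$ ($A{\left(C \right)} = 4 \left(C + C\right) \left(C + 6\right) = 4 \cdot 2 C \left(6 + C\right) = 8 C \left(6 + C\right)$)
$- 20 A{\left(\left(-2\right) 3 - 1 \right)} \left(-42\right) = - 20 \cdot 8 \left(\left(-2\right) 3 - 1\right) \left(6 - 7\right) \left(-42\right) = - 20 \cdot 8 \left(-6 - 1\right) \left(6 - 7\right) \left(-42\right) = - 20 \cdot 8 \left(-7\right) \left(6 - 7\right) \left(-42\right) = - 20 \cdot 8 \left(-7\right) \left(-1\right) \left(-42\right) = \left(-20\right) 56 \left(-42\right) = \left(-1120\right) \left(-42\right) = 47040$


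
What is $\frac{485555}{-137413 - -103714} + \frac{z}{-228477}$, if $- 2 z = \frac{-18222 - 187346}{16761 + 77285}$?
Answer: $- \frac{1738882115615971}{120683689716243} \approx -14.409$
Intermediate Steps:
$z = \frac{51392}{47023}$ ($z = - \frac{\left(-18222 - 187346\right) \frac{1}{16761 + 77285}}{2} = - \frac{\left(-205568\right) \frac{1}{94046}}{2} = \left(- \frac{1}{2}\right) \left(- \frac{102784}{47023}\right) = \frac{51392}{47023} \approx 1.0929$)
$\frac{485555}{-137413 - -103714} + \frac{z}{-228477} = \frac{485555}{-137413 - -103714} + \frac{51392}{47023 \left(-228477\right)} = \frac{485555}{-137413 + 103714} + \frac{51392}{47023} \left(- \frac{1}{228477}\right) = \frac{485555}{-33699} - \frac{51392}{10743673971} = 485555 \left(- \frac{1}{33699}\right) - \frac{51392}{10743673971} = - \frac{485555}{33699} - \frac{51392}{10743673971} = - \frac{1738882115615971}{120683689716243}$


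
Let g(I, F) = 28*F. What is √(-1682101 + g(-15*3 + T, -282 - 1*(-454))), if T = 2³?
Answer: 3*I*√186365 ≈ 1295.1*I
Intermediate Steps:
T = 8
√(-1682101 + g(-15*3 + T, -282 - 1*(-454))) = √(-1682101 + 28*(-282 - 1*(-454))) = √(-1682101 + 28*(-282 + 454)) = √(-1682101 + 28*172) = √(-1682101 + 4816) = √(-1677285) = 3*I*√186365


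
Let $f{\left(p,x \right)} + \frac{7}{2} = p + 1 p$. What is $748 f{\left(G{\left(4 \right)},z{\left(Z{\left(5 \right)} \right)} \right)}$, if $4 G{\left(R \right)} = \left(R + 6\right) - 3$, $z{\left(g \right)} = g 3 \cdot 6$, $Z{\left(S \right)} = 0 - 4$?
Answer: $0$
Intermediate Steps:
$Z{\left(S \right)} = -4$
$z{\left(g \right)} = 18 g$ ($z{\left(g \right)} = 3 g 6 = 18 g$)
$G{\left(R \right)} = \frac{3}{4} + \frac{R}{4}$ ($G{\left(R \right)} = \frac{\left(R + 6\right) - 3}{4} = \frac{\left(6 + R\right) - 3}{4} = \frac{3 + R}{4} = \frac{3}{4} + \frac{R}{4}$)
$f{\left(p,x \right)} = - \frac{7}{2} + 2 p$ ($f{\left(p,x \right)} = - \frac{7}{2} + \left(p + 1 p\right) = - \frac{7}{2} + \left(p + p\right) = - \frac{7}{2} + 2 p$)
$748 f{\left(G{\left(4 \right)},z{\left(Z{\left(5 \right)} \right)} \right)} = 748 \left(- \frac{7}{2} + 2 \left(\frac{3}{4} + \frac{1}{4} \cdot 4\right)\right) = 748 \left(- \frac{7}{2} + 2 \left(\frac{3}{4} + 1\right)\right) = 748 \left(- \frac{7}{2} + 2 \cdot \frac{7}{4}\right) = 748 \left(- \frac{7}{2} + \frac{7}{2}\right) = 748 \cdot 0 = 0$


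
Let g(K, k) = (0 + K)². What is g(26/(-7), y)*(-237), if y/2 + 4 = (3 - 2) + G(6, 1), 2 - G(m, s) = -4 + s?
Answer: -160212/49 ≈ -3269.6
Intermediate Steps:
G(m, s) = 6 - s (G(m, s) = 2 - (-4 + s) = 2 + (4 - s) = 6 - s)
y = 4 (y = -8 + 2*((3 - 2) + (6 - 1*1)) = -8 + 2*(1 + (6 - 1)) = -8 + 2*(1 + 5) = -8 + 2*6 = -8 + 12 = 4)
g(K, k) = K²
g(26/(-7), y)*(-237) = (26/(-7))²*(-237) = (26*(-⅐))²*(-237) = (-26/7)²*(-237) = (676/49)*(-237) = -160212/49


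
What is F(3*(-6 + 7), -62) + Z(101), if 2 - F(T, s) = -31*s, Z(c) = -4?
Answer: -1924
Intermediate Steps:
F(T, s) = 2 + 31*s (F(T, s) = 2 - (-31)*s = 2 + 31*s)
F(3*(-6 + 7), -62) + Z(101) = (2 + 31*(-62)) - 4 = (2 - 1922) - 4 = -1920 - 4 = -1924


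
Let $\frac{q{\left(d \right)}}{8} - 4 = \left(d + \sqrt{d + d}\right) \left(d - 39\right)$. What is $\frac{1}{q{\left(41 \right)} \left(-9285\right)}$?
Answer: $- \frac{43}{262505520} + \frac{\sqrt{82}}{262505520} \approx -1.2931 \cdot 10^{-7}$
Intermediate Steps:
$q{\left(d \right)} = 32 + 8 \left(-39 + d\right) \left(d + \sqrt{2} \sqrt{d}\right)$ ($q{\left(d \right)} = 32 + 8 \left(d + \sqrt{d + d}\right) \left(d - 39\right) = 32 + 8 \left(d + \sqrt{2 d}\right) \left(-39 + d\right) = 32 + 8 \left(d + \sqrt{2} \sqrt{d}\right) \left(-39 + d\right) = 32 + 8 \left(-39 + d\right) \left(d + \sqrt{2} \sqrt{d}\right)$)
$\frac{1}{q{\left(41 \right)} \left(-9285\right)} = \frac{1}{\left(32 - 12792 + 8 \cdot 41^{2} - 312 \sqrt{2} \sqrt{41} + 8 \sqrt{2} \cdot 41^{\frac{3}{2}}\right) \left(-9285\right)} = \frac{1}{32 - 12792 + 8 \cdot 1681 - 312 \sqrt{82} + 8 \sqrt{2} \cdot 41 \sqrt{41}} \left(- \frac{1}{9285}\right) = \frac{1}{32 - 12792 + 13448 - 312 \sqrt{82} + 328 \sqrt{82}} \left(- \frac{1}{9285}\right) = \frac{1}{688 + 16 \sqrt{82}} \left(- \frac{1}{9285}\right) = - \frac{1}{9285 \left(688 + 16 \sqrt{82}\right)}$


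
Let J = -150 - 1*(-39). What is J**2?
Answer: 12321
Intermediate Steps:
J = -111 (J = -150 + 39 = -111)
J**2 = (-111)**2 = 12321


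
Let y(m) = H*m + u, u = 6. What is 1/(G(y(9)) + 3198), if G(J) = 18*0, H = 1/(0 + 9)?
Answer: 1/3198 ≈ 0.00031270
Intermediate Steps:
H = 1/9 ≈ 0.11111
y(m) = 6 + m/9 (y(m) = m/9 + 6 = 6 + m/9)
G(J) = 0
1/(G(y(9)) + 3198) = 1/(0 + 3198) = 1/3198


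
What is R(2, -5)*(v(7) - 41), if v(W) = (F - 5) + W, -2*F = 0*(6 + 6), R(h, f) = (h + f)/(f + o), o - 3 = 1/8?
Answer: -312/5 ≈ -62.400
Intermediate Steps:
o = 25/8 (o = 3 + 1/8 = 3 + ⅛ = 25/8 ≈ 3.1250)
R(h, f) = (f + h)/(25/8 + f) (R(h, f) = (h + f)/(f + 25/8) = (f + h)/(25/8 + f))
F = 0 (F = -0*(6 + 6) = -0*12 = -½*0 = 0)
v(W) = -5 + W (v(W) = (0 - 5) + W = -5 + W)
R(2, -5)*(v(7) - 41) = (8*(-5 + 2)/(25 + 8*(-5)))*((-5 + 7) - 41) = (8*(-3)/(25 - 40))*(2 - 41) = (8*(-3)/(-15))*(-39) = (8*(-1/15)*(-3))*(-39) = (8/5)*(-39) = -312/5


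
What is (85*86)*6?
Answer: 43860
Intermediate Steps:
(85*86)*6 = 7310*6 = 43860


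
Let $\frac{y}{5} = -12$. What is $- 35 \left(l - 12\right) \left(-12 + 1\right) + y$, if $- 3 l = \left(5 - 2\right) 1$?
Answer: $-5065$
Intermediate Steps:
$y = -60$ ($y = 5 \left(-12\right) = -60$)
$l = -1$ ($l = - \frac{\left(5 - 2\right) 1}{3} = - \frac{3 \cdot 1}{3} = \left(- \frac{1}{3}\right) 3 = -1$)
$- 35 \left(l - 12\right) \left(-12 + 1\right) + y = - 35 \left(-1 - 12\right) \left(-12 + 1\right) - 60 = - 35 \left(\left(-13\right) \left(-11\right)\right) - 60 = \left(-35\right) 143 - 60 = -5005 - 60 = -5065$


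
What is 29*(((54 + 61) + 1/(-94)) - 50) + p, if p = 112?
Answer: 187689/94 ≈ 1996.7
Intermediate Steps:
29*(((54 + 61) + 1/(-94)) - 50) + p = 29*(((54 + 61) + 1/(-94)) - 50) + 112 = 29*((115 - 1/94) - 50) + 112 = 29*(10809/94 - 50) + 112 = 29*(6109/94) + 112 = 177161/94 + 112 = 187689/94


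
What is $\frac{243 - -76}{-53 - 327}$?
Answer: $- \frac{319}{380} \approx -0.83947$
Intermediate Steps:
$\frac{243 - -76}{-53 - 327} = \frac{243 + 76}{-380} = 319 \left(- \frac{1}{380}\right) = - \frac{319}{380}$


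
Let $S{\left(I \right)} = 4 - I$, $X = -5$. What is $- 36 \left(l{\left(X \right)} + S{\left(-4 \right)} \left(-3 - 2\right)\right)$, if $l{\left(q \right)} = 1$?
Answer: $1404$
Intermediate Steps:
$- 36 \left(l{\left(X \right)} + S{\left(-4 \right)} \left(-3 - 2\right)\right) = - 36 \left(1 + \left(4 - -4\right) \left(-3 - 2\right)\right) = - 36 \left(1 + \left(4 + 4\right) \left(-5\right)\right) = - 36 \left(1 + 8 \left(-5\right)\right) = - 36 \left(1 - 40\right) = \left(-36\right) \left(-39\right) = 1404$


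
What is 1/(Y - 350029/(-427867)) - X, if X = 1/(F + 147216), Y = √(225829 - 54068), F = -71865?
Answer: -42729200072584681/2369351378880235272288 + 183070169689*√171761/31444192895651488 ≈ 0.0023949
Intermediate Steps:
Y = √171761 ≈ 414.44
X = 1/75351 (X = 1/(-71865 + 147216) = 1/75351 ≈ 1.3271e-5)
1/(Y - 350029/(-427867)) - X = 1/(√171761 - 350029/(-427867)) - 1*1/75351 = 1/(√171761 - 350029*(-1/427867)) - 1/75351 = 1/(√171761 + 350029/427867) - 1/75351 = 1/(350029/427867 + √171761) - 1/75351 = -1/75351 + 1/(350029/427867 + √171761)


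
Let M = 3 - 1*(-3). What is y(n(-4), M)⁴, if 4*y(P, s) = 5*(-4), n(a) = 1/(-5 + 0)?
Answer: 625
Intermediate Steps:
n(a) = -⅕ (n(a) = 1/(-5) = -⅕)
M = 6 (M = 3 + 3 = 6)
y(P, s) = -5 (y(P, s) = (5*(-4))/4 = (¼)*(-20) = -5)
y(n(-4), M)⁴ = (-5)⁴ = 625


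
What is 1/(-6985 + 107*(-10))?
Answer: -1/8055 ≈ -0.00012415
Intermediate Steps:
1/(-6985 + 107*(-10)) = 1/(-6985 - 1070) = 1/(-8055) = -1/8055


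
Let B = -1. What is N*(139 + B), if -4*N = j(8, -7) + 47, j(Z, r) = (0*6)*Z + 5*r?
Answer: -414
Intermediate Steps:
j(Z, r) = 5*r (j(Z, r) = 0*Z + 5*r = 0 + 5*r = 5*r)
N = -3 (N = -(5*(-7) + 47)/4 = -(-35 + 47)/4 = -¼*12 = -3)
N*(139 + B) = -3*(139 - 1) = -3*138 = -414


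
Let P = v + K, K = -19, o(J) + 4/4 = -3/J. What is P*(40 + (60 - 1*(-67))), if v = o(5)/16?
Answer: -31897/10 ≈ -3189.7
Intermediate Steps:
o(J) = -1 - 3/J
v = -1/10 (v = ((-3 - 1*5)/5)/16 = ((-3 - 5)/5)*(1/16) = ((1/5)*(-8))*(1/16) = -8/5*1/16 = -1/10 ≈ -0.10000)
P = -191/10 (P = -1/10 - 19 = -191/10 ≈ -19.100)
P*(40 + (60 - 1*(-67))) = -191*(40 + (60 - 1*(-67)))/10 = -191*(40 + (60 + 67))/10 = -191*(40 + 127)/10 = -191/10*167 = -31897/10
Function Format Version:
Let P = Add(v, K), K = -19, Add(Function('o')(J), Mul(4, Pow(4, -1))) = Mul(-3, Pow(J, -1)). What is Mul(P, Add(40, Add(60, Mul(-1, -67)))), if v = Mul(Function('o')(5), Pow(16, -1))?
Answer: Rational(-31897, 10) ≈ -3189.7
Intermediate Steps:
Function('o')(J) = Add(-1, Mul(-3, Pow(J, -1)))
v = Rational(-1, 10) (v = Mul(Mul(Pow(5, -1), Add(-3, Mul(-1, 5))), Pow(16, -1)) = Mul(Mul(Rational(1, 5), Add(-3, -5)), Rational(1, 16)) = Mul(Mul(Rational(1, 5), -8), Rational(1, 16)) = Mul(Rational(-8, 5), Rational(1, 16)) = Rational(-1, 10) ≈ -0.10000)
P = Rational(-191, 10) (P = Add(Rational(-1, 10), -19) = Rational(-191, 10) ≈ -19.100)
Mul(P, Add(40, Add(60, Mul(-1, -67)))) = Mul(Rational(-191, 10), Add(40, Add(60, Mul(-1, -67)))) = Mul(Rational(-191, 10), Add(40, Add(60, 67))) = Mul(Rational(-191, 10), Add(40, 127)) = Mul(Rational(-191, 10), 167) = Rational(-31897, 10)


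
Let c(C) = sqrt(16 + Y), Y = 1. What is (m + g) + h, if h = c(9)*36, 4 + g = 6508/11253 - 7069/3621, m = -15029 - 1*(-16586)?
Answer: 7024920500/4527457 + 36*sqrt(17) ≈ 1700.1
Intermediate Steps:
m = 1557 (m = -15029 + 16586 = 1557)
g = -24330049/4527457 (g = -4 + (6508/11253 - 7069/3621) = -4 - 6220221/4527457 = -24330049/4527457 ≈ -5.3739)
c(C) = sqrt(17) (c(C) = sqrt(16 + 1) = sqrt(17))
h = 36*sqrt(17) (h = sqrt(17)*36 = 36*sqrt(17) ≈ 148.43)
(m + g) + h = (1557 - 24330049/4527457) + 36*sqrt(17) = 7024920500/4527457 + 36*sqrt(17)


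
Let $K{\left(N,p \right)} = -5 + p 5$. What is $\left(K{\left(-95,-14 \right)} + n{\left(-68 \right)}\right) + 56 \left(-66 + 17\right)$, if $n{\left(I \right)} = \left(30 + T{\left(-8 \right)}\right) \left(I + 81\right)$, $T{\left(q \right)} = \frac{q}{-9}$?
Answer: $- \frac{21757}{9} \approx -2417.4$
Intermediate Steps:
$T{\left(q \right)} = - \frac{q}{9}$ ($T{\left(q \right)} = q \left(- \frac{1}{9}\right) = - \frac{q}{9}$)
$K{\left(N,p \right)} = -5 + 5 p$
$n{\left(I \right)} = 2502 + \frac{278 I}{9}$ ($n{\left(I \right)} = \left(30 - - \frac{8}{9}\right) \left(I + 81\right) = \left(30 + \frac{8}{9}\right) \left(81 + I\right) = \frac{278 \left(81 + I\right)}{9} = 2502 + \frac{278 I}{9}$)
$\left(K{\left(-95,-14 \right)} + n{\left(-68 \right)}\right) + 56 \left(-66 + 17\right) = \left(\left(-5 + 5 \left(-14\right)\right) + \left(2502 + \frac{278}{9} \left(-68\right)\right)\right) + 56 \left(-66 + 17\right) = \left(\left(-5 - 70\right) + \left(2502 - \frac{18904}{9}\right)\right) + 56 \left(-49\right) = \left(-75 + \frac{3614}{9}\right) - 2744 = \frac{2939}{9} - 2744 = - \frac{21757}{9}$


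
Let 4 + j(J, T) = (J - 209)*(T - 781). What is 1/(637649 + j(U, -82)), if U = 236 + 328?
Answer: 1/331280 ≈ 3.0186e-6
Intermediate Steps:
U = 564
j(J, T) = -4 + (-781 + T)*(-209 + J) (j(J, T) = -4 + (J - 209)*(T - 781) = -4 + (-209 + J)*(-781 + T) = -4 + (-781 + T)*(-209 + J))
1/(637649 + j(U, -82)) = 1/(637649 + (163225 - 781*564 - 209*(-82) + 564*(-82))) = 1/(637649 + (163225 - 440484 + 17138 - 46248)) = 1/(637649 - 306369) = 1/331280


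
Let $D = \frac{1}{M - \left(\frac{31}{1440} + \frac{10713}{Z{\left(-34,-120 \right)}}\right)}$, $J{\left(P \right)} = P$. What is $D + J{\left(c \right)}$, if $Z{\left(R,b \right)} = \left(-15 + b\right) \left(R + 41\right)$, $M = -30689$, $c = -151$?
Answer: $- \frac{9338780179}{61846213} \approx -151.0$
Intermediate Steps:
$Z{\left(R,b \right)} = \left(-15 + b\right) \left(41 + R\right)$
$D = - \frac{2016}{61846213}$ ($D = \frac{1}{-30689 - \left(\frac{31}{1440} + \frac{10713}{-615 - -510 + 41 \left(-120\right) - -4080}\right)} = \frac{1}{-30689 - \left(\frac{31}{1440} + \frac{10713}{-615 + 510 - 4920 + 4080}\right)} = \frac{1}{-30689 - \left(\frac{31}{1440} + \frac{10713}{-945}\right)} = \frac{1}{-30689 - - \frac{22811}{2016}} = \frac{1}{-30689 + \left(- \frac{31}{1440} + \frac{3571}{315}\right)} = \frac{1}{-30689 + \frac{22811}{2016}} = \frac{1}{- \frac{61846213}{2016}} = - \frac{2016}{61846213} \approx -3.2597 \cdot 10^{-5}$)
$D + J{\left(c \right)} = - \frac{2016}{61846213} - 151 = - \frac{9338780179}{61846213}$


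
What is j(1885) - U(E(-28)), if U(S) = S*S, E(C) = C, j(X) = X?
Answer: 1101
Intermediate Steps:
U(S) = S²
j(1885) - U(E(-28)) = 1885 - 1*(-28)² = 1885 - 1*784 = 1885 - 784 = 1101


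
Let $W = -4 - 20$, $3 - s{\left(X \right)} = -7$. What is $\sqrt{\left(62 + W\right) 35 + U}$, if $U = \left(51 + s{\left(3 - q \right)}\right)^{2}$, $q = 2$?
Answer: $\sqrt{5051} \approx 71.07$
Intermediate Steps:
$s{\left(X \right)} = 10$ ($s{\left(X \right)} = 3 - -7 = 3 + 7 = 10$)
$W = -24$ ($W = -4 - 20 = -24$)
$U = 3721$ ($U = \left(51 + 10\right)^{2} = 61^{2} = 3721$)
$\sqrt{\left(62 + W\right) 35 + U} = \sqrt{\left(62 - 24\right) 35 + 3721} = \sqrt{38 \cdot 35 + 3721} = \sqrt{1330 + 3721} = \sqrt{5051}$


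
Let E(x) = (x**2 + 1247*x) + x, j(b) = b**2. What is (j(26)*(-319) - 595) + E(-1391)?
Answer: -17326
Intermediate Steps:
E(x) = x**2 + 1248*x
(j(26)*(-319) - 595) + E(-1391) = (26**2*(-319) - 595) - 1391*(1248 - 1391) = (676*(-319) - 595) - 1391*(-143) = (-215644 - 595) + 198913 = -216239 + 198913 = -17326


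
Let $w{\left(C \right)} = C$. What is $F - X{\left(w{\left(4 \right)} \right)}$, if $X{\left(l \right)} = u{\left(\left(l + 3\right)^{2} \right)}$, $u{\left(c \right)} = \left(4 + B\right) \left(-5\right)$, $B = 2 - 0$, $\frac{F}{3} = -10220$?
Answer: $-30630$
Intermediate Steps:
$F = -30660$ ($F = 3 \left(-10220\right) = -30660$)
$B = 2$ ($B = 2 + 0 = 2$)
$u{\left(c \right)} = -30$ ($u{\left(c \right)} = \left(4 + 2\right) \left(-5\right) = 6 \left(-5\right) = -30$)
$X{\left(l \right)} = -30$
$F - X{\left(w{\left(4 \right)} \right)} = -30660 - -30 = -30660 + 30 = -30630$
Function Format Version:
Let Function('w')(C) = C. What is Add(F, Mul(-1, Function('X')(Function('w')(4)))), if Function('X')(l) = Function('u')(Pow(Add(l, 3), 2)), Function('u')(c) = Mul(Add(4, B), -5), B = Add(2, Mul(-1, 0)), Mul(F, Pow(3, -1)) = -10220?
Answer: -30630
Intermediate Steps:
F = -30660 (F = Mul(3, -10220) = -30660)
B = 2 (B = Add(2, 0) = 2)
Function('u')(c) = -30 (Function('u')(c) = Mul(Add(4, 2), -5) = Mul(6, -5) = -30)
Function('X')(l) = -30
Add(F, Mul(-1, Function('X')(Function('w')(4)))) = Add(-30660, Mul(-1, -30)) = Add(-30660, 30) = -30630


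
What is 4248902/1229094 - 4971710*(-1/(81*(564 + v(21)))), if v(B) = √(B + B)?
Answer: 3658329217439/32576521923 - 2485855*√42/12881187 ≈ 111.05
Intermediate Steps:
v(B) = √2*√B (v(B) = √(2*B) = √2*√B)
4248902/1229094 - 4971710*(-1/(81*(564 + v(21)))) = 4248902/1229094 - 4971710*(-1/(81*(564 + √2*√21))) = 4248902*(1/1229094) - 4971710*(-1/(81*(564 + √42))) = 2124451/614547 - 4971710/(-45684 - 81*√42)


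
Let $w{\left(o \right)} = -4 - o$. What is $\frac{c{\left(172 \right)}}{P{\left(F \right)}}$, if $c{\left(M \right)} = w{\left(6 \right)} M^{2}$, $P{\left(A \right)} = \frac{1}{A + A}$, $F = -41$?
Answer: $24258880$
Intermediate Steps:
$P{\left(A \right)} = \frac{1}{2 A}$
$c{\left(M \right)} = - 10 M^{2}$ ($c{\left(M \right)} = \left(-4 - 6\right) M^{2} = - 10 M^{2}$)
$\frac{c{\left(172 \right)}}{P{\left(F \right)}} = \frac{\left(-10\right) 172^{2}}{\frac{1}{2} \frac{1}{-41}} = \frac{\left(-10\right) 29584}{\frac{1}{2} \left(- \frac{1}{41}\right)} = - \frac{295840}{- \frac{1}{82}} = \left(-295840\right) \left(-82\right) = 24258880$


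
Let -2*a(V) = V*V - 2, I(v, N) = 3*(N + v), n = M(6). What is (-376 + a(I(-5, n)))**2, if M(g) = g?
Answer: 576081/4 ≈ 1.4402e+5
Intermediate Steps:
n = 6
I(v, N) = 3*N + 3*v
a(V) = 1 - V**2/2 (a(V) = -(V*V - 2)/2 = -(V**2 - 2)/2 = -(-2 + V**2)/2 = 1 - V**2/2)
(-376 + a(I(-5, n)))**2 = (-376 + (1 - (3*6 + 3*(-5))**2/2))**2 = (-376 + (1 - (18 - 15)**2/2))**2 = (-376 + (1 - 1/2*3**2))**2 = (-376 + (1 - 1/2*9))**2 = (-376 + (1 - 9/2))**2 = (-376 - 7/2)**2 = (-759/2)**2 = 576081/4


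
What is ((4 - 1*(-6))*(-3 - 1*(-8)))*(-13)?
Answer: -650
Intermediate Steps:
((4 - 1*(-6))*(-3 - 1*(-8)))*(-13) = ((4 + 6)*(-3 + 8))*(-13) = (10*5)*(-13) = 50*(-13) = -650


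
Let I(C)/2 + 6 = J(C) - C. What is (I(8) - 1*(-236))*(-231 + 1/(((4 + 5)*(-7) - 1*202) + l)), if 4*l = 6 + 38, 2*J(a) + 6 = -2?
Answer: -5867500/127 ≈ -46201.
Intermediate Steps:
J(a) = -4 (J(a) = -3 + (1/2)*(-2) = -3 - 1 = -4)
I(C) = -20 - 2*C (I(C) = -12 + 2*(-4 - C) = -12 + (-8 - 2*C) = -20 - 2*C)
l = 11 (l = (6 + 38)/4 = (1/4)*44 = 11)
(I(8) - 1*(-236))*(-231 + 1/(((4 + 5)*(-7) - 1*202) + l)) = ((-20 - 2*8) - 1*(-236))*(-231 + 1/(((4 + 5)*(-7) - 1*202) + 11)) = ((-20 - 16) + 236)*(-231 + 1/((9*(-7) - 202) + 11)) = (-36 + 236)*(-231 + 1/((-63 - 202) + 11)) = 200*(-231 + 1/(-265 + 11)) = 200*(-231 + 1/(-254)) = 200*(-231 - 1/254) = 200*(-58675/254) = -5867500/127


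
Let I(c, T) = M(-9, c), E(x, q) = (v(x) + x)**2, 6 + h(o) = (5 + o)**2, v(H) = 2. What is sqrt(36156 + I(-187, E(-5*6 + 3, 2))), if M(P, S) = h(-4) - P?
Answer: 8*sqrt(565) ≈ 190.16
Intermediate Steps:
h(o) = -6 + (5 + o)**2
E(x, q) = (2 + x)**2
M(P, S) = -5 - P (M(P, S) = (-6 + (5 - 4)**2) - P = (-6 + 1**2) - P = (-6 + 1) - P = -5 - P)
I(c, T) = 4 (I(c, T) = -5 - 1*(-9) = -5 + 9 = 4)
sqrt(36156 + I(-187, E(-5*6 + 3, 2))) = sqrt(36156 + 4) = sqrt(36160) = 8*sqrt(565)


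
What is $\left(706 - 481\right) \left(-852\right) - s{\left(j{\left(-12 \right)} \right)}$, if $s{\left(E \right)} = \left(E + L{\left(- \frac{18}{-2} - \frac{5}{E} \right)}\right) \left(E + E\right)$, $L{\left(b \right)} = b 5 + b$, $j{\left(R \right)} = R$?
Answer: $-190632$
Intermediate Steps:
$L{\left(b \right)} = 6 b$ ($L{\left(b \right)} = 5 b + b = 6 b$)
$s{\left(E \right)} = 2 E \left(54 + E - \frac{30}{E}\right)$ ($s{\left(E \right)} = \left(E + 6 \left(- \frac{18}{-2} - \frac{5}{E}\right)\right) \left(E + E\right) = \left(E + 6 \left(\left(-18\right) \left(- \frac{1}{2}\right) - \frac{5}{E}\right)\right) 2 E = \left(E + 6 \left(9 - \frac{5}{E}\right)\right) 2 E = \left(E + \left(54 - \frac{30}{E}\right)\right) 2 E = \left(54 + E - \frac{30}{E}\right) 2 E = 2 E \left(54 + E - \frac{30}{E}\right)$)
$\left(706 - 481\right) \left(-852\right) - s{\left(j{\left(-12 \right)} \right)} = \left(706 - 481\right) \left(-852\right) - \left(-60 + 2 \left(-12\right)^{2} + 108 \left(-12\right)\right) = 225 \left(-852\right) - \left(-60 + 2 \cdot 144 - 1296\right) = -191700 - \left(-60 + 288 - 1296\right) = -191700 - -1068 = -191700 + 1068 = -190632$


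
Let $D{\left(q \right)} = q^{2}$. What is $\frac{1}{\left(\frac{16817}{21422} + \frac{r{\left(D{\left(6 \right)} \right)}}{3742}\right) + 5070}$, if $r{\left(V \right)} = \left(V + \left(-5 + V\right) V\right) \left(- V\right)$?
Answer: $\frac{40080562}{202795707355} \approx 0.00019764$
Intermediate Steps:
$r{\left(V \right)} = - V \left(V + V \left(-5 + V\right)\right)$ ($r{\left(V \right)} = \left(V + V \left(-5 + V\right)\right) \left(- V\right) = - V \left(V + V \left(-5 + V\right)\right)$)
$\frac{1}{\left(\frac{16817}{21422} + \frac{r{\left(D{\left(6 \right)} \right)}}{3742}\right) + 5070} = \frac{1}{\left(\frac{16817}{21422} + \frac{\left(6^{2}\right)^{2} \left(4 - 6^{2}\right)}{3742}\right) + 5070} = \frac{1}{\left(16817 \cdot \frac{1}{21422} + 36^{2} \left(4 - 36\right) \frac{1}{3742}\right) + 5070} = \frac{1}{\left(\frac{16817}{21422} + 1296 \left(4 - 36\right) \frac{1}{3742}\right) + 5070} = \frac{1}{\left(\frac{16817}{21422} + 1296 \left(-32\right) \frac{1}{3742}\right) + 5070} = \frac{1}{\left(\frac{16817}{21422} - \frac{20736}{1871}\right) + 5070} = \frac{1}{- \frac{412741985}{40080562} + 5070} = \frac{1}{\frac{202795707355}{40080562}} = \frac{40080562}{202795707355}$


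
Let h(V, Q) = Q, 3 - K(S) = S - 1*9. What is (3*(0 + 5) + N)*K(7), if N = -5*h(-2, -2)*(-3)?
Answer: -75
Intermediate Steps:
K(S) = 12 - S (K(S) = 3 - (S - 1*9) = 3 - (S - 9) = 3 - (-9 + S) = 3 + (9 - S) = 12 - S)
N = -30 (N = -5*(-2)*(-3) = 10*(-3) = -30)
(3*(0 + 5) + N)*K(7) = (3*(0 + 5) - 30)*(12 - 1*7) = (3*5 - 30)*(12 - 7) = (15 - 30)*5 = -15*5 = -75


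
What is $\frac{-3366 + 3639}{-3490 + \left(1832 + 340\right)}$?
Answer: $- \frac{273}{1318} \approx -0.20713$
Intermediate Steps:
$\frac{-3366 + 3639}{-3490 + \left(1832 + 340\right)} = \frac{273}{-3490 + 2172} = \frac{273}{-1318} = 273 \left(- \frac{1}{1318}\right) = - \frac{273}{1318}$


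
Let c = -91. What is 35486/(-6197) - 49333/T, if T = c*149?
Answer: -175438073/84025123 ≈ -2.0879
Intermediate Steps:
T = -13559 (T = -91*149 = -13559)
35486/(-6197) - 49333/T = 35486/(-6197) - 49333/(-13559) = 35486*(-1/6197) - 49333*(-1/13559) = -35486/6197 + 49333/13559 = -175438073/84025123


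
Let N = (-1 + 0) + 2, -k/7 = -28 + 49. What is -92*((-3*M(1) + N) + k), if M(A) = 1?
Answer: 13708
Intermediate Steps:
k = -147 (k = -7*(-28 + 49) = -7*21 = -147)
N = 1 (N = -1 + 2 = 1)
-92*((-3*M(1) + N) + k) = -92*((-3*1 + 1) - 147) = -92*((-3 + 1) - 147) = -92*(-2 - 147) = -92*(-149) = 13708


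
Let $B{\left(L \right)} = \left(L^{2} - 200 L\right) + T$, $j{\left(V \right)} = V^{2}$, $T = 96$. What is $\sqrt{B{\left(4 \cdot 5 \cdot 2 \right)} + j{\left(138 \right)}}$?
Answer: $14 \sqrt{65} \approx 112.87$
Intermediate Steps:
$B{\left(L \right)} = 96 + L^{2} - 200 L$ ($B{\left(L \right)} = \left(L^{2} - 200 L\right) + 96 = 96 + L^{2} - 200 L$)
$\sqrt{B{\left(4 \cdot 5 \cdot 2 \right)} + j{\left(138 \right)}} = \sqrt{\left(96 + \left(4 \cdot 5 \cdot 2\right)^{2} - 200 \cdot 4 \cdot 5 \cdot 2\right) + 138^{2}} = \sqrt{\left(96 + \left(20 \cdot 2\right)^{2} - 200 \cdot 20 \cdot 2\right) + 19044} = \sqrt{\left(96 + 40^{2} - 8000\right) + 19044} = \sqrt{\left(96 + 1600 - 8000\right) + 19044} = \sqrt{-6304 + 19044} = \sqrt{12740} = 14 \sqrt{65}$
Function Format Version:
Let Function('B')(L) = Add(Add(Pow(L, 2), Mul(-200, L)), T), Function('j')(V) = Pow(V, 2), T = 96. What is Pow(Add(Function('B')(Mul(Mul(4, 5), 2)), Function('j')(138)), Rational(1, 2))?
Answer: Mul(14, Pow(65, Rational(1, 2))) ≈ 112.87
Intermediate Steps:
Function('B')(L) = Add(96, Pow(L, 2), Mul(-200, L)) (Function('B')(L) = Add(Add(Pow(L, 2), Mul(-200, L)), 96) = Add(96, Pow(L, 2), Mul(-200, L)))
Pow(Add(Function('B')(Mul(Mul(4, 5), 2)), Function('j')(138)), Rational(1, 2)) = Pow(Add(Add(96, Pow(Mul(Mul(4, 5), 2), 2), Mul(-200, Mul(Mul(4, 5), 2))), Pow(138, 2)), Rational(1, 2)) = Pow(Add(Add(96, Pow(Mul(20, 2), 2), Mul(-200, Mul(20, 2))), 19044), Rational(1, 2)) = Pow(Add(Add(96, Pow(40, 2), Mul(-200, 40)), 19044), Rational(1, 2)) = Pow(Add(Add(96, 1600, -8000), 19044), Rational(1, 2)) = Pow(Add(-6304, 19044), Rational(1, 2)) = Pow(12740, Rational(1, 2)) = Mul(14, Pow(65, Rational(1, 2)))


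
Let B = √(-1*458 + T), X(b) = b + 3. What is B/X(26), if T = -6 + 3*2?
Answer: I*√458/29 ≈ 0.73796*I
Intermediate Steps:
X(b) = 3 + b
T = 0 (T = -6 + 6 = 0)
B = I*√458 (B = √(-1*458 + 0) = √(-458 + 0) = √(-458) = I*√458 ≈ 21.401*I)
B/X(26) = (I*√458)/(3 + 26) = (I*√458)/29 = (I*√458)*(1/29) = I*√458/29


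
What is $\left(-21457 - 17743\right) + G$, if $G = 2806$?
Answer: $-36394$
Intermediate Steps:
$\left(-21457 - 17743\right) + G = \left(-21457 - 17743\right) + 2806 = -39200 + 2806 = -36394$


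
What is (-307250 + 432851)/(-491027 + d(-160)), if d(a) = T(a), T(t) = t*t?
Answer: -125601/465427 ≈ -0.26986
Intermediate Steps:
T(t) = t²
d(a) = a²
(-307250 + 432851)/(-491027 + d(-160)) = (-307250 + 432851)/(-491027 + (-160)²) = 125601/(-491027 + 25600) = 125601/(-465427) = 125601*(-1/465427) = -125601/465427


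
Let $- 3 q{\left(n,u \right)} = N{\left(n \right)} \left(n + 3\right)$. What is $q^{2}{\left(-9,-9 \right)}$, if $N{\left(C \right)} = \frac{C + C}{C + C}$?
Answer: $4$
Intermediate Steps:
$N{\left(C \right)} = 1$ ($N{\left(C \right)} = \frac{2 C}{2 C} = 2 C \frac{1}{2 C} = 1$)
$q{\left(n,u \right)} = -1 - \frac{n}{3}$ ($q{\left(n,u \right)} = - \frac{1 \left(n + 3\right)}{3} = - \frac{1 \left(3 + n\right)}{3} = - \frac{3 + n}{3} = -1 - \frac{n}{3}$)
$q^{2}{\left(-9,-9 \right)} = \left(-1 - -3\right)^{2} = \left(-1 + 3\right)^{2} = 2^{2} = 4$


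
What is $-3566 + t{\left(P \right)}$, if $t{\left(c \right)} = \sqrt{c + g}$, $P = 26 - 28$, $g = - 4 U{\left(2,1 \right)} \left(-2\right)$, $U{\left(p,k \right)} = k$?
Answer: $-3566 + \sqrt{6} \approx -3563.6$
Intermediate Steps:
$g = 8$ ($g = \left(-4\right) 1 \left(-2\right) = \left(-4\right) \left(-2\right) = 8$)
$P = -2$ ($P = 26 - 28 = -2$)
$t{\left(c \right)} = \sqrt{8 + c}$ ($t{\left(c \right)} = \sqrt{c + 8} = \sqrt{8 + c}$)
$-3566 + t{\left(P \right)} = -3566 + \sqrt{8 - 2} = -3566 + \sqrt{6}$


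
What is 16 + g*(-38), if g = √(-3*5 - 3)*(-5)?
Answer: 16 + 570*I*√2 ≈ 16.0 + 806.1*I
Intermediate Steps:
g = -15*I*√2 (g = √(-15 - 3)*(-5) = √(-18)*(-5) = (3*I*√2)*(-5) = -15*I*√2 ≈ -21.213*I)
16 + g*(-38) = 16 - 15*I*√2*(-38) = 16 + 570*I*√2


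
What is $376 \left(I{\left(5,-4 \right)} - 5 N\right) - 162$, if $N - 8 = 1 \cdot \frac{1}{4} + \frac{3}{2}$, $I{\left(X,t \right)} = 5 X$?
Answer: $-9092$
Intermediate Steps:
$N = \frac{39}{4}$ ($N = 8 + \left(1 \cdot \frac{1}{4} + \frac{3}{2}\right) = 8 + \left(1 \cdot \frac{1}{4} + 3 \cdot \frac{1}{2}\right) = 8 + \left(\frac{1}{4} + \frac{3}{2}\right) = 8 + \frac{7}{4} = \frac{39}{4} \approx 9.75$)
$376 \left(I{\left(5,-4 \right)} - 5 N\right) - 162 = 376 \left(5 \cdot 5 - \frac{195}{4}\right) - 162 = 376 \left(25 - \frac{195}{4}\right) - 162 = 376 \left(- \frac{95}{4}\right) - 162 = -8930 - 162 = -9092$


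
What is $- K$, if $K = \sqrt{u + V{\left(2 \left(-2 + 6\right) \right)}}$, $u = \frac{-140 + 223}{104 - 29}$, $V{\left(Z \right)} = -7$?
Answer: $- \frac{i \sqrt{1326}}{15} \approx - 2.4276 i$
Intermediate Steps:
$u = \frac{83}{75} \approx 1.1067$
$K = \frac{i \sqrt{1326}}{15}$ ($K = \sqrt{\frac{83}{75} - 7} = \sqrt{- \frac{442}{75}} = \frac{i \sqrt{1326}}{15} \approx 2.4276 i$)
$- K = - \frac{i \sqrt{1326}}{15}$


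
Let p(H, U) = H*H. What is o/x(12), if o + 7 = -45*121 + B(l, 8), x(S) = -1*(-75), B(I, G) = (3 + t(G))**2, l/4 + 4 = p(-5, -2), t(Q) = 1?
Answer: -1812/25 ≈ -72.480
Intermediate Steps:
p(H, U) = H**2
l = 84 (l = -16 + 4*(-5)**2 = -16 + 4*25 = -16 + 100 = 84)
B(I, G) = 16 (B(I, G) = (3 + 1)**2 = 4**2 = 16)
x(S) = 75
o = -5436 (o = -7 + (-45*121 + 16) = -7 + (-5445 + 16) = -7 - 5429 = -5436)
o/x(12) = -5436/75 = -5436*1/75 = -1812/25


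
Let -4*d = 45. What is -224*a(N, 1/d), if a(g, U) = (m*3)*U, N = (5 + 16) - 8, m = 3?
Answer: 896/5 ≈ 179.20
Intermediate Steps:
d = -45/4 (d = -1/4*45 = -45/4 ≈ -11.250)
N = 13 (N = 21 - 8 = 13)
a(g, U) = 9*U (a(g, U) = (3*3)*U = 9*U)
-224*a(N, 1/d) = -2016/(-45/4) = -2016*(-4)/45 = -224*(-4/5) = 896/5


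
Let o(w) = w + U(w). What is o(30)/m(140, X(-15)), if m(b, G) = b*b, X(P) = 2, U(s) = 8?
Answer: 19/9800 ≈ 0.0019388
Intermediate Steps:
o(w) = 8 + w (o(w) = w + 8 = 8 + w)
m(b, G) = b**2
o(30)/m(140, X(-15)) = (8 + 30)/(140**2) = 38/19600 = 38*(1/19600) = 19/9800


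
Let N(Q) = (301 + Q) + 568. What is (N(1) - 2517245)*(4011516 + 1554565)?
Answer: -14006347076375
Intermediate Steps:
N(Q) = 869 + Q
(N(1) - 2517245)*(4011516 + 1554565) = ((869 + 1) - 2517245)*(4011516 + 1554565) = (870 - 2517245)*5566081 = -2516375*5566081 = -14006347076375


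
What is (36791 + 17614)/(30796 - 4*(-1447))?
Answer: 54405/36584 ≈ 1.4871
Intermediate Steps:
(36791 + 17614)/(30796 - 4*(-1447)) = 54405/(30796 + 5788) = 54405/36584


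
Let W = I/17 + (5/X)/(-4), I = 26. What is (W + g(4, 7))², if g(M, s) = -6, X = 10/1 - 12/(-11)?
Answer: 1445748529/68823616 ≈ 21.007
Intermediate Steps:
X = 122/11 (X = 10*1 - 12*(-1/11) = 10 + 12/11 = 122/11 ≈ 11.091)
W = 11753/8296 (W = 26/17 + (5/(122/11))/(-4) = 26*(1/17) + (5*(11/122))*(-¼) = 26/17 + (55/122)*(-¼) = 26/17 - 55/488 = 11753/8296 ≈ 1.4167)
(W + g(4, 7))² = (11753/8296 - 6)² = (-38023/8296)² = 1445748529/68823616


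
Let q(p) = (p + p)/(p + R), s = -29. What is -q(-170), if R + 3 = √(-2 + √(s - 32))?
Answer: -340/(173 - √(-2 + I*√61)) ≈ -1.985 - 0.025997*I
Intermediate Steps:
R = -3 + √(-2 + I*√61) (R = -3 + √(-2 + √(-29 - 32)) = -3 + √(-2 + √(-61)) = -3 + √(-2 + I*√61) ≈ -1.259 + 2.243*I)
q(p) = 2*p/(-3 + p + √(-2 + I*√61)) (q(p) = (p + p)/(p + (-3 + √(-2 + I*√61))) = (2*p)/(-3 + p + √(-2 + I*√61)) = 2*p/(-3 + p + √(-2 + I*√61)))
-q(-170) = -2*(-170)/(-3 - 170 + √(-2 + I*√61)) = -2*(-170)/(-173 + √(-2 + I*√61)) = -(-340)/(-173 + √(-2 + I*√61)) = 340/(-173 + √(-2 + I*√61))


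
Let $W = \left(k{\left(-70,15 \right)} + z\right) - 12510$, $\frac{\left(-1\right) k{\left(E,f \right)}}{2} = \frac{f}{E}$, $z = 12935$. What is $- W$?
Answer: $- \frac{2978}{7} \approx -425.43$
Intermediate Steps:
$k{\left(E,f \right)} = - \frac{2 f}{E}$ ($k{\left(E,f \right)} = - 2 \frac{f}{E} = - \frac{2 f}{E}$)
$W = \frac{2978}{7}$ ($W = \left(\left(-2\right) 15 \frac{1}{-70} + 12935\right) - 12510 = \left(\left(-2\right) 15 \left(- \frac{1}{70}\right) + 12935\right) - 12510 = \left(\frac{3}{7} + 12935\right) - 12510 = \frac{90548}{7} - 12510 = \frac{2978}{7} \approx 425.43$)
$- W = \left(-1\right) \frac{2978}{7} = - \frac{2978}{7}$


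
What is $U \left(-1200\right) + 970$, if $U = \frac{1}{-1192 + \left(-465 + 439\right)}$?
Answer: $\frac{197110}{203} \approx 970.99$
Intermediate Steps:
$U = - \frac{1}{1218}$ ($U = \frac{1}{-1192 - 26} = \frac{1}{-1218} = - \frac{1}{1218} \approx -0.00082102$)
$U \left(-1200\right) + 970 = \left(- \frac{1}{1218}\right) \left(-1200\right) + 970 = \frac{200}{203} + 970 = \frac{197110}{203}$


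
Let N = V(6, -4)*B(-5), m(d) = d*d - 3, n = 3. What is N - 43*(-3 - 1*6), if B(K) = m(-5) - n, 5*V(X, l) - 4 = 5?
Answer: 2106/5 ≈ 421.20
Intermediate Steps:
V(X, l) = 9/5 (V(X, l) = ⅘ + (⅕)*5 = ⅘ + 1 = 9/5)
m(d) = -3 + d² (m(d) = d² - 3 = -3 + d²)
B(K) = 19 (B(K) = (-3 + (-5)²) - 1*3 = (-3 + 25) - 3 = 22 - 3 = 19)
N = 171/5 (N = (9/5)*19 = 171/5 ≈ 34.200)
N - 43*(-3 - 1*6) = 171/5 - 43*(-3 - 1*6) = 171/5 - 43*(-3 - 6) = 171/5 - 43*(-9) = 171/5 + 387 = 2106/5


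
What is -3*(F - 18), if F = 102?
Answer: -252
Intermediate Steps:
-3*(F - 18) = -3*(102 - 18) = -3*84 = -252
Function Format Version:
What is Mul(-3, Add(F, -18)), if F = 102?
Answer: -252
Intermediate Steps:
Mul(-3, Add(F, -18)) = Mul(-3, Add(102, -18)) = Mul(-3, 84) = -252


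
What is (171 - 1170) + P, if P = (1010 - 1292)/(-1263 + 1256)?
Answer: -6711/7 ≈ -958.71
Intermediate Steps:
P = 282/7 (P = -282/(-7) = -282*(-1/7) = 282/7 ≈ 40.286)
(171 - 1170) + P = (171 - 1170) + 282/7 = -999 + 282/7 = -6711/7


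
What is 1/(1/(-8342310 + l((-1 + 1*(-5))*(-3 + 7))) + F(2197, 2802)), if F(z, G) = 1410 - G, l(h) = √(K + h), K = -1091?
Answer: -96875037511345590/134850052227405556801 + I*√1115/134850052227405556801 ≈ -0.00071839 + 2.4762e-19*I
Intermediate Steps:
l(h) = √(-1091 + h)
1/(1/(-8342310 + l((-1 + 1*(-5))*(-3 + 7))) + F(2197, 2802)) = 1/(1/(-8342310 + √(-1091 + (-1 + 1*(-5))*(-3 + 7))) + (1410 - 1*2802)) = 1/(1/(-8342310 + √(-1091 + (-1 - 5)*4)) + (1410 - 2802)) = 1/(1/(-8342310 + √(-1091 - 6*4)) - 1392) = 1/(1/(-8342310 + √(-1091 - 24)) - 1392) = 1/(1/(-8342310 + √(-1115)) - 1392) = 1/(1/(-8342310 + I*√1115) - 1392) = 1/(-1392 + 1/(-8342310 + I*√1115))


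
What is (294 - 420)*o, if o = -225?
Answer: 28350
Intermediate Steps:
(294 - 420)*o = (294 - 420)*(-225) = -126*(-225) = 28350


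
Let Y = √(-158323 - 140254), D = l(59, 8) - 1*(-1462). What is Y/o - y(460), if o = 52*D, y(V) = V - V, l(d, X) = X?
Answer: I*√298577/76440 ≈ 0.0071484*I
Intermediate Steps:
D = 1470 (D = 8 - 1*(-1462) = 8 + 1462 = 1470)
y(V) = 0
Y = I*√298577 (Y = √(-298577) = I*√298577 ≈ 546.42*I)
o = 76440 (o = 52*1470 = 76440)
Y/o - y(460) = (I*√298577)/76440 - 1*0 = (I*√298577)*(1/76440) + 0 = I*√298577/76440 + 0 = I*√298577/76440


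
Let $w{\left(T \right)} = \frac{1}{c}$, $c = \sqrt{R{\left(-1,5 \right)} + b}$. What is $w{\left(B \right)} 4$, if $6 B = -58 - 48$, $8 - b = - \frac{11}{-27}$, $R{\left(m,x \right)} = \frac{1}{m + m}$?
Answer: $\frac{12 \sqrt{2298}}{383} \approx 1.502$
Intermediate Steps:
$R{\left(m,x \right)} = \frac{1}{2 m}$
$b = \frac{205}{27}$ ($b = 8 - - \frac{11}{-27} = 8 - \left(-11\right) \left(- \frac{1}{27}\right) = 8 - \frac{11}{27} = \frac{205}{27} \approx 7.5926$)
$B = - \frac{53}{3}$ ($B = \frac{-58 - 48}{6} = \frac{1}{6} \left(-106\right) = - \frac{53}{3} \approx -17.667$)
$c = \frac{\sqrt{2298}}{18}$ ($c = \sqrt{\frac{1}{2 \left(-1\right)} + \frac{205}{27}} = \sqrt{\frac{1}{2} \left(-1\right) + \frac{205}{27}} = \sqrt{- \frac{1}{2} + \frac{205}{27}} = \sqrt{\frac{383}{54}} = \frac{\sqrt{2298}}{18} \approx 2.6632$)
$w{\left(T \right)} = \frac{3 \sqrt{2298}}{383}$ ($w{\left(T \right)} = \frac{1}{\frac{1}{18} \sqrt{2298}} = \frac{3 \sqrt{2298}}{383}$)
$w{\left(B \right)} 4 = \frac{3 \sqrt{2298}}{383} \cdot 4 = \frac{12 \sqrt{2298}}{383}$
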